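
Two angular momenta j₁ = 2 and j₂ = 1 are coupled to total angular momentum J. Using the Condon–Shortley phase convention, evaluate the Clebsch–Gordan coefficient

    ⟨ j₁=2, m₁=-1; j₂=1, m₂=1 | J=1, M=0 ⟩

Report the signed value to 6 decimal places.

j₁+j₂−J=2  J+j₁−j₂=2  J−j₁+j₂=0  j₁+j₂+J+1=5
(j₁±m₁, j₂±m₂, J±M) = (1,3,2,0,1,1)
P² = 6/5
sum k=2..2:
  [2] +1/2 = 1/2
S = 1/2
C² = P²·S² = 3/10 ; C = +0.547723

+√(3/10) = +0.547723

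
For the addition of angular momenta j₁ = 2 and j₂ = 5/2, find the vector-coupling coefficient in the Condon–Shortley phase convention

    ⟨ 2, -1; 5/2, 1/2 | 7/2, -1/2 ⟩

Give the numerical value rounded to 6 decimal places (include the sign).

j₁+j₂−J=1  J+j₁−j₂=3  J−j₁+j₂=4  j₁+j₂+J+1=9
(j₁±m₁, j₂±m₂, J±M) = (1,3,3,2,3,4)
P² = 1152/35
sum k=0..1:
  [0] +1/36 = 1/36
  [1] −1/8 = -1/8
S = -7/72
C² = P²·S² = 14/45 ; C = -0.557773

-0.557773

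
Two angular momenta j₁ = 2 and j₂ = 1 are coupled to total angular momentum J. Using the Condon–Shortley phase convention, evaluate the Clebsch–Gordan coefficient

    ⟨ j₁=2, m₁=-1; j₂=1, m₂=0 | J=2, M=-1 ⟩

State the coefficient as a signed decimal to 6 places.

j₁+j₂−J=1  J+j₁−j₂=3  J−j₁+j₂=1  j₁+j₂+J+1=6
(j₁±m₁, j₂±m₂, J±M) = (1,3,1,1,1,3)
P² = 3/2
sum k=0..1:
  [0] +1/6 = 1/6
  [1] −1/2 = -1/2
S = -1/3
C² = P²·S² = 1/6 ; C = -0.408248

-0.408248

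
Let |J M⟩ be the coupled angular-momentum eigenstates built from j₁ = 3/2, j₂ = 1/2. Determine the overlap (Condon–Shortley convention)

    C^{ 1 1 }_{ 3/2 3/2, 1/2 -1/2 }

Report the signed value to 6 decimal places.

+√(3/4) ≈ +0.866025

triangle: 1!*2!*0!/4! = 2/24
(j±m)!: 3!*0!*0!*1!*2!*0! = 12
prefactor² = (2J+1)*Δ*N² = 3
  k=0: +1/(0!*1!*0!*0!*2!*0!) = 1/2
Σ = 1/2  ⇒  CG² = 3*1/2² = 3/4
CG = +√(3/4) = +0.866025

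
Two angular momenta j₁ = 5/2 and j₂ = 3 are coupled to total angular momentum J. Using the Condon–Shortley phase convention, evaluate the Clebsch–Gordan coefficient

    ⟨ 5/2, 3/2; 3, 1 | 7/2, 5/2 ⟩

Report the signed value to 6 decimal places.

triangle: 2!×3!×4!/10! = 288/3628800
(j±m)!: 4!×1!×4!×2!×6!×1! = 829440
prefactor² = (2J+1)×Δ×N² = 18432/35
  k=0: +1/(0!×2!×1!×4!×2!×0!) = 1/96
  k=1: −1/(1!×1!×0!×3!×3!×1!) = -1/36
Σ = -5/288  ⇒  CG² = 18432/35×(-5/288)² = 10/63
CG = −√(10/63) = -0.398410

-0.398410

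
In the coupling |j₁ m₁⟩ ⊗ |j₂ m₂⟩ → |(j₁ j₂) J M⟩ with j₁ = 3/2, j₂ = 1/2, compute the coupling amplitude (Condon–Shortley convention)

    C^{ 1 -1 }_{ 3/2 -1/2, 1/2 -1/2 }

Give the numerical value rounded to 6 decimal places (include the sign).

+√(1/4) ≈ +0.500000

triangle: 1!·2!·0!/4! = 2/24
(j±m)!: 1!·2!·0!·1!·0!·2! = 4
prefactor² = (2J+1)·Δ·N² = 1
  k=0: +1/(0!·1!·2!·0!·0!·0!) = 1/2
Σ = 1/2  ⇒  CG² = 1·1/2² = 1/4
CG = +√(1/4) = +0.500000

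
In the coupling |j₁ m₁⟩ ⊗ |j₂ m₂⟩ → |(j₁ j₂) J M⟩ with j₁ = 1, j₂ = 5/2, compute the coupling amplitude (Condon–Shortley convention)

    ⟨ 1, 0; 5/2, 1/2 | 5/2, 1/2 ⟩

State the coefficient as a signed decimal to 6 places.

triangle: 1!·1!·4!/7! = 24/5040
(j±m)!: 1!·1!·3!·2!·3!·2! = 144
prefactor² = (2J+1)·Δ·N² = 144/35
  k=0: +1/(0!·1!·1!·3!·0!·1!) = 1/6
  k=1: −1/(1!·0!·0!·2!·1!·2!) = -1/4
Σ = -1/12  ⇒  CG² = 144/35·(-1/12)² = 1/35
CG = −√(1/35) = -0.169031

-0.169031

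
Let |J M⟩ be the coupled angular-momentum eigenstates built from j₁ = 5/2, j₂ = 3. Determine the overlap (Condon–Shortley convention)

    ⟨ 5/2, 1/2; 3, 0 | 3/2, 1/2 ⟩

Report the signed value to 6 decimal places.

√[4·4!1!2!/8! · 3!2!3!3!2!1!] = √(144/35)
  +(−1)^1/∏(1,3,1,2,0,0)! = -1/12  (running -1/12)
  +(−1)^2/∏(2,2,0,1,1,1)! = 1/4  (running 1/6)
⟨..|..⟩ = √(144/35)·(1/6) = +0.338062

+0.338062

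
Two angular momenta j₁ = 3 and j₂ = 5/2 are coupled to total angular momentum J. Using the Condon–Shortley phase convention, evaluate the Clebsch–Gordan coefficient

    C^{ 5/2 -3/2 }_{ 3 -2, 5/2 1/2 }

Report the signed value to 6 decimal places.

+√(1/14) ≈ +0.267261

triangle: 3!*3!*2!/9! = 72/362880
(j±m)!: 1!*5!*3!*2!*1!*4! = 34560
prefactor² = (2J+1)*Δ*N² = 288/7
  k=2: +1/(2!*1!*3!*1!*0!*1!) = 1/12
  k=3: −1/(3!*0!*2!*0!*1!*2!) = -1/24
Σ = 1/24  ⇒  CG² = 288/7*1/24² = 1/14
CG = +√(1/14) = +0.267261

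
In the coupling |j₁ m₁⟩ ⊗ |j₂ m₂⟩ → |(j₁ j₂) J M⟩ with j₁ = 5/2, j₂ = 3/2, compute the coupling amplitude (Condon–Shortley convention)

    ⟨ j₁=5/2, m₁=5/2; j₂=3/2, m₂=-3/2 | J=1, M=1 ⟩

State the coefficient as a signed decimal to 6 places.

+0.707107

triangle: 3!*2!*0!/6! = 12/720
(j±m)!: 5!*0!*0!*3!*2!*0! = 1440
prefactor² = (2J+1)*Δ*N² = 72
  k=0: +1/(0!*3!*0!*0!*2!*0!) = 1/12
Σ = 1/12  ⇒  CG² = 72*1/12² = 1/2
CG = +√(1/2) = +0.707107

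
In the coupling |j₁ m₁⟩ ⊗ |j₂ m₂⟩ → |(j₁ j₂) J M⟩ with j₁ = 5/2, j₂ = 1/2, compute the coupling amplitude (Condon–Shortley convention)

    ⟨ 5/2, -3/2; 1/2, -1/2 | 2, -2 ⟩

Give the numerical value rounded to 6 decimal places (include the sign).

√[5·1!4!0!/6! · 1!4!0!1!0!4!] = √(96)
  +(−1)^0/∏(0,1,4,0,0,0)! = 1/24  (running 1/24)
⟨..|..⟩ = √(96)·(1/24) = +0.408248

+√(1/6) ≈ +0.408248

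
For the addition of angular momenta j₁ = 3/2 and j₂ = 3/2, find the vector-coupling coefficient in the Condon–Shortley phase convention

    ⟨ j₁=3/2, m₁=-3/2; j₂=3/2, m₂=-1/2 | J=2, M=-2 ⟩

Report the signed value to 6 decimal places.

triangle: 1!·2!·2!/6! = 4/720
(j±m)!: 0!·3!·1!·2!·0!·4! = 288
prefactor² = (2J+1)·Δ·N² = 8
  k=1: −1/(1!·0!·2!·0!·0!·2!) = -1/4
Σ = -1/4  ⇒  CG² = 8·(-1/4)² = 1/2
CG = −√(1/2) = -0.707107

−√(1/2) = -0.707107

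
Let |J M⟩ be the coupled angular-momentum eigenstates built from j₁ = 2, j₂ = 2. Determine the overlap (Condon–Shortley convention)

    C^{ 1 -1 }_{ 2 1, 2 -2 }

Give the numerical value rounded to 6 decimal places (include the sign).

j₁+j₂−J=3  J+j₁−j₂=1  J−j₁+j₂=1  j₁+j₂+J+1=6
(j₁±m₁, j₂±m₂, J±M) = (3,1,0,4,0,2)
P² = 36/5
sum k=0..0:
  [0] +1/6 = 1/6
S = 1/6
C² = P²·S² = 1/5 ; C = +0.447214

+√(1/5) ≈ +0.447214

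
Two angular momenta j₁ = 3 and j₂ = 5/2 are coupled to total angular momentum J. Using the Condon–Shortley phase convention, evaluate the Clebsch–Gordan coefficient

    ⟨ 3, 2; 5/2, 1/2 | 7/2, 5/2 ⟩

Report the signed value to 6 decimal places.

-0.178174

j₁+j₂−J=2  J+j₁−j₂=4  J−j₁+j₂=3  j₁+j₂+J+1=10
(j₁±m₁, j₂±m₂, J±M) = (5,1,3,2,6,1)
P² = 4608/7
sum k=0..1:
  [0] +1/72 = 1/72
  [1] −1/48 = -1/48
S = -1/144
C² = P²·S² = 2/63 ; C = -0.178174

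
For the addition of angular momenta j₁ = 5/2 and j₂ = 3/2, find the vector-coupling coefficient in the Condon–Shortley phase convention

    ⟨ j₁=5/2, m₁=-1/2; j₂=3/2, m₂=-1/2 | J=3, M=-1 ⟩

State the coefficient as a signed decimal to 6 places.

+√(1/60) ≈ +0.129099

j₁+j₂−J=1  J+j₁−j₂=4  J−j₁+j₂=2  j₁+j₂+J+1=8
(j₁±m₁, j₂±m₂, J±M) = (2,3,1,2,2,4)
P² = 48/5
sum k=0..1:
  [0] +1/6 = 1/6
  [1] −1/8 = -1/8
S = 1/24
C² = P²·S² = 1/60 ; C = +0.129099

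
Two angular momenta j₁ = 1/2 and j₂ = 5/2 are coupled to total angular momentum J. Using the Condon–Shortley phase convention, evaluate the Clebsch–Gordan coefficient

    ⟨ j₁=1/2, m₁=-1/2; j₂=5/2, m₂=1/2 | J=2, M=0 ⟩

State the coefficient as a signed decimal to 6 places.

j₁+j₂−J=1  J+j₁−j₂=0  J−j₁+j₂=4  j₁+j₂+J+1=6
(j₁±m₁, j₂±m₂, J±M) = (0,1,3,2,2,2)
P² = 8
sum k=1..1:
  [1] −1/4 = -1/4
S = -1/4
C² = P²·S² = 1/2 ; C = -0.707107

-0.707107  (= −√(1/2))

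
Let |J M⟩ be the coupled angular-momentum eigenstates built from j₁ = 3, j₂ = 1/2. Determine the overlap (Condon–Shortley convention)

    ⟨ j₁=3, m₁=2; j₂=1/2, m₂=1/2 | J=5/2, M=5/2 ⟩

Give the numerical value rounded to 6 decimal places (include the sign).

√[6·1!5!0!/7! · 5!1!1!0!5!0!] = √(14400/7)
  +(−1)^1/∏(1,0,0,0,5,0)! = -1/120  (running -1/120)
⟨..|..⟩ = √(14400/7)·(-1/120) = -0.377964

−√(1/7) = -0.377964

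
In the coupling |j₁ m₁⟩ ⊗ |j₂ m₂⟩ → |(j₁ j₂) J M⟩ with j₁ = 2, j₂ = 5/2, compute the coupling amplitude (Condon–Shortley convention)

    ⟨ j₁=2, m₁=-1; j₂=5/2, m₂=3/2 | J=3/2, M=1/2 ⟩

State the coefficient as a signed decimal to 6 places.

+0.138013  (= +√(2/105))

triangle: 3!×1!×2!/7! = 12/5040
(j±m)!: 1!×3!×4!×1!×2!×1! = 288
prefactor² = (2J+1)×Δ×N² = 96/35
  k=2: +1/(2!×1!×1!×2!×0!×0!) = 1/4
  k=3: −1/(3!×0!×0!×1!×1!×1!) = -1/6
Σ = 1/12  ⇒  CG² = 96/35×1/12² = 2/105
CG = +√(2/105) = +0.138013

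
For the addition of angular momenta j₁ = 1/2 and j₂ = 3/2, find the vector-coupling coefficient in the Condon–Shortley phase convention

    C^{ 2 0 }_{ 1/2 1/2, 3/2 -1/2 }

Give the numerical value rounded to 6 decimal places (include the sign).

triangle: 0!*1!*3!/5! = 6/120
(j±m)!: 1!*0!*1!*2!*2!*2! = 8
prefactor² = (2J+1)*Δ*N² = 2
  k=0: +1/(0!*0!*0!*1!*1!*2!) = 1/2
Σ = 1/2  ⇒  CG² = 2*1/2² = 1/2
CG = +√(1/2) = +0.707107

+0.707107  (= +√(1/2))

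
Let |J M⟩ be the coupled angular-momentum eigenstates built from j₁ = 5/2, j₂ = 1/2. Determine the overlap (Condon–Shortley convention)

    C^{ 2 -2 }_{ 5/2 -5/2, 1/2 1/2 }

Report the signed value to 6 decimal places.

√[5·1!4!0!/6! · 0!5!1!0!0!4!] = √(480)
  +(−1)^1/∏(1,0,4,0,0,0)! = -1/24  (running -1/24)
⟨..|..⟩ = √(480)·(-1/24) = -0.912871

-0.912871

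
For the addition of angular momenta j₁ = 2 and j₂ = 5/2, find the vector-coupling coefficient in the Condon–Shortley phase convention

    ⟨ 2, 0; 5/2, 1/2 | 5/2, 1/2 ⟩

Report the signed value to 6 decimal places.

-0.478091  (= −√(8/35))

√[6·2!2!3!/8! · 2!2!3!2!3!2!] = √(72/35)
  +(−1)^0/∏(0,2,2,3,0,0)! = 1/24  (running 1/24)
  +(−1)^1/∏(1,1,1,2,1,1)! = -1/2  (running -11/24)
  +(−1)^2/∏(2,0,0,1,2,2)! = 1/8  (running -1/3)
⟨..|..⟩ = √(72/35)·(-1/3) = -0.478091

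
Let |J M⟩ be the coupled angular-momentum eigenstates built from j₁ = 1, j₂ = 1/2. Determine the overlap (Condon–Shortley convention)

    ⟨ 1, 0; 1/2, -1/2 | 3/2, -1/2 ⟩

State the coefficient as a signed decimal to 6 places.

triangle: 0!×2!×1!/4! = 2/24
(j±m)!: 1!×1!×0!×1!×1!×2! = 2
prefactor² = (2J+1)×Δ×N² = 2/3
  k=0: +1/(0!×0!×1!×0!×1!×1!) = 1
Σ = 1  ⇒  CG² = 2/3×1² = 2/3
CG = +√(2/3) = +0.816497

+0.816497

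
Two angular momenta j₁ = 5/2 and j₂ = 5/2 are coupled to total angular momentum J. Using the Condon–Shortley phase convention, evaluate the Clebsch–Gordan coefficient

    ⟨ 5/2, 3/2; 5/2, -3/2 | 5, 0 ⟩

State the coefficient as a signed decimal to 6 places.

triangle: 0!×5!×5!/11! = 14400/39916800
(j±m)!: 4!×1!×1!×4!×5!×5! = 8294400
prefactor² = (2J+1)×Δ×N² = 230400/7
  k=0: +1/(0!×0!×1!×1!×4!×4!) = 1/576
Σ = 1/576  ⇒  CG² = 230400/7×1/576² = 25/252
CG = +√(25/252) = +0.314970

+√(25/252) = +0.314970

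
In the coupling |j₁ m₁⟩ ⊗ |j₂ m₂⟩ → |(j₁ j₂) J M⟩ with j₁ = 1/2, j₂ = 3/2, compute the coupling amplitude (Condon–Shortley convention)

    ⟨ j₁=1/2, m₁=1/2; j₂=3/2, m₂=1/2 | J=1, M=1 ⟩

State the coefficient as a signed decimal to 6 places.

triangle: 1!×0!×2!/4! = 2/24
(j±m)!: 1!×0!×2!×1!×2!×0! = 4
prefactor² = (2J+1)×Δ×N² = 1
  k=0: +1/(0!×1!×0!×2!×0!×0!) = 1/2
Σ = 1/2  ⇒  CG² = 1×1/2² = 1/4
CG = +√(1/4) = +0.500000

+√(1/4) = +0.500000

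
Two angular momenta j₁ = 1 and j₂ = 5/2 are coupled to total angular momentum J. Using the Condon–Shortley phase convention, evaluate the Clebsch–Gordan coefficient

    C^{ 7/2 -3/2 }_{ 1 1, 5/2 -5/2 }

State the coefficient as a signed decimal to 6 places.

+0.218218

j₁+j₂−J=0  J+j₁−j₂=2  J−j₁+j₂=5  j₁+j₂+J+1=8
(j₁±m₁, j₂±m₂, J±M) = (2,0,0,5,2,5)
P² = 19200/7
sum k=0..0:
  [0] +1/240 = 1/240
S = 1/240
C² = P²·S² = 1/21 ; C = +0.218218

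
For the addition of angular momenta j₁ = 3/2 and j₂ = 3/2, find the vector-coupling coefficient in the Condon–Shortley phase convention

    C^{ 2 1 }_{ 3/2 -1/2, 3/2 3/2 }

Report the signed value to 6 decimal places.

√[5·1!2!2!/6! · 1!2!3!0!3!1!] = √(2)
  +(−1)^1/∏(1,0,1,2,1,0)! = -1/2  (running -1/2)
⟨..|..⟩ = √(2)·(-1/2) = -0.707107

−√(1/2) = -0.707107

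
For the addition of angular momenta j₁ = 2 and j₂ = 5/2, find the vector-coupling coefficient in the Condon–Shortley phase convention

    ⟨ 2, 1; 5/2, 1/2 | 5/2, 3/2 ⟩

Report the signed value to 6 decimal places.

-0.414039  (= −√(6/35))

j₁+j₂−J=2  J+j₁−j₂=2  J−j₁+j₂=3  j₁+j₂+J+1=8
(j₁±m₁, j₂±m₂, J±M) = (3,1,3,2,4,1)
P² = 216/35
sum k=0..1:
  [0] +1/12 = 1/12
  [1] −1/4 = -1/4
S = -1/6
C² = P²·S² = 6/35 ; C = -0.414039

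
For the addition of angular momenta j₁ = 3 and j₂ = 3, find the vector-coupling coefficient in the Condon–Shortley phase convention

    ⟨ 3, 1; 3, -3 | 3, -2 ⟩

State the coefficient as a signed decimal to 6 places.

+√(1/3) = +0.577350

triangle: 3!*3!*3!/10! = 216/3628800
(j±m)!: 4!*2!*0!*6!*1!*5! = 4147200
prefactor² = (2J+1)*Δ*N² = 1728
  k=0: +1/(0!*3!*2!*0!*1!*3!) = 1/72
Σ = 1/72  ⇒  CG² = 1728*1/72² = 1/3
CG = +√(1/3) = +0.577350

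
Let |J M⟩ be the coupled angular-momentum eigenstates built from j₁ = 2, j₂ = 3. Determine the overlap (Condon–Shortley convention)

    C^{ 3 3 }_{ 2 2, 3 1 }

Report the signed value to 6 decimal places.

j₁+j₂−J=2  J+j₁−j₂=2  J−j₁+j₂=4  j₁+j₂+J+1=9
(j₁±m₁, j₂±m₂, J±M) = (4,0,4,2,6,0)
P² = 1536
sum k=0..0:
  [0] +1/96 = 1/96
S = 1/96
C² = P²·S² = 1/6 ; C = +0.408248

+0.408248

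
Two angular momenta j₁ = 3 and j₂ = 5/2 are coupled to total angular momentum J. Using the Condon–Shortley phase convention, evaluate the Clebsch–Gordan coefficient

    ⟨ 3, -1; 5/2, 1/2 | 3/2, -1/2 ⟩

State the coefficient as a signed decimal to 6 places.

j₁+j₂−J=4  J+j₁−j₂=2  J−j₁+j₂=1  j₁+j₂+J+1=8
(j₁±m₁, j₂±m₂, J±M) = (2,4,3,2,1,2)
P² = 192/35
sum k=2..3:
  [2] +1/8 = 1/8
  [3] −1/6 = -1/6
S = -1/24
C² = P²·S² = 1/105 ; C = -0.097590

-0.097590  (= −√(1/105))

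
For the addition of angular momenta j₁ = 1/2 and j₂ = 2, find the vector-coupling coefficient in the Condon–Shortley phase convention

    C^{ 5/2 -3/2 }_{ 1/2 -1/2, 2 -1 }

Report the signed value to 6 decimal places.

triangle: 0!*1!*4!/6! = 24/720
(j±m)!: 0!*1!*1!*3!*1!*4! = 144
prefactor² = (2J+1)*Δ*N² = 144/5
  k=0: +1/(0!*0!*1!*1!*0!*3!) = 1/6
Σ = 1/6  ⇒  CG² = 144/5*1/6² = 4/5
CG = +√(4/5) = +0.894427

+0.894427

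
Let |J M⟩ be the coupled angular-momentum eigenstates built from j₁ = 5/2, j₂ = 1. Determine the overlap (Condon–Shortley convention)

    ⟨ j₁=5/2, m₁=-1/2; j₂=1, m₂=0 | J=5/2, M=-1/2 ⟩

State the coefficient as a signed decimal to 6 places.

j₁+j₂−J=1  J+j₁−j₂=4  J−j₁+j₂=1  j₁+j₂+J+1=7
(j₁±m₁, j₂±m₂, J±M) = (2,3,1,1,2,3)
P² = 144/35
sum k=0..1:
  [0] +1/6 = 1/6
  [1] −1/4 = -1/4
S = -1/12
C² = P²·S² = 1/35 ; C = -0.169031

−√(1/35) ≈ -0.169031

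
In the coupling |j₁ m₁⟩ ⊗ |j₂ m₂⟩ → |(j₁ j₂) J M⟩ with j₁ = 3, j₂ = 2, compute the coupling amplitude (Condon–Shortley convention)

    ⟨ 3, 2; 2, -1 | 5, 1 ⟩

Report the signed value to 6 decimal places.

j₁+j₂−J=0  J+j₁−j₂=6  J−j₁+j₂=4  j₁+j₂+J+1=11
(j₁±m₁, j₂±m₂, J±M) = (5,1,1,3,6,4)
P² = 414720/7
sum k=0..0:
  [0] +1/720 = 1/720
S = 1/720
C² = P²·S² = 4/35 ; C = +0.338062

+0.338062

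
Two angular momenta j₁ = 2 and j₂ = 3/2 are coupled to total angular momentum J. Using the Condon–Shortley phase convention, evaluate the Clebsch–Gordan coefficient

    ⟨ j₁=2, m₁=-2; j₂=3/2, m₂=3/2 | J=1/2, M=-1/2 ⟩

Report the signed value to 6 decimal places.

√[2·3!1!0!/5! · 0!4!3!0!0!1!] = √(72/5)
  +(−1)^3/∏(3,0,1,0,0,0)! = -1/6  (running -1/6)
⟨..|..⟩ = √(72/5)·(-1/6) = -0.632456

−√(2/5) = -0.632456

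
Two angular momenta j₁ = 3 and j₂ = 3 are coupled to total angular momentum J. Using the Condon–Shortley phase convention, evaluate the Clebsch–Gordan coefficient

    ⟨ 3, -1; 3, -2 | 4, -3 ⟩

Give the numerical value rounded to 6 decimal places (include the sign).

-0.301511

√[9·2!4!4!/11! · 2!4!1!5!1!7!] = √(82944/11)
  +(−1)^0/∏(0,2,4,1,0,3)! = 1/288  (running 1/288)
  +(−1)^1/∏(1,1,3,0,1,4)! = -1/144  (running -1/288)
⟨..|..⟩ = √(82944/11)·(-1/288) = -0.301511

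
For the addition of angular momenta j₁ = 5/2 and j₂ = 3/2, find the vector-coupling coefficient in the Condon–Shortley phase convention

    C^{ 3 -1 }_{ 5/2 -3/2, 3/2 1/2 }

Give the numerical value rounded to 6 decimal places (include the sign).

-0.639010

√[7·1!4!2!/8! · 1!4!2!1!2!4!] = √(96/5)
  +(−1)^0/∏(0,1,4,2,0,0)! = 1/48  (running 1/48)
  +(−1)^1/∏(1,0,3,1,1,1)! = -1/6  (running -7/48)
⟨..|..⟩ = √(96/5)·(-7/48) = -0.639010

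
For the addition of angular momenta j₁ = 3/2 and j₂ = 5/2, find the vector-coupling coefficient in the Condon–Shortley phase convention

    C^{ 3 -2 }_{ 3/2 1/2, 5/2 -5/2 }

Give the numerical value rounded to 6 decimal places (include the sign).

+√(5/12) ≈ +0.645497

j₁+j₂−J=1  J+j₁−j₂=2  J−j₁+j₂=4  j₁+j₂+J+1=8
(j₁±m₁, j₂±m₂, J±M) = (2,1,0,5,1,5)
P² = 240
sum k=0..0:
  [0] +1/24 = 1/24
S = 1/24
C² = P²·S² = 5/12 ; C = +0.645497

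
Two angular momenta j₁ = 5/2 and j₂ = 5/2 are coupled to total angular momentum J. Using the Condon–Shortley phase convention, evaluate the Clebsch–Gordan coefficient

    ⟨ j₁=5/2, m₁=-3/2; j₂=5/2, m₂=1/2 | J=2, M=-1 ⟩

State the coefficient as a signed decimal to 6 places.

+0.377964

√[5·3!2!2!/8! · 1!4!3!2!1!3!] = √(36/7)
  +(−1)^2/∏(2,1,2,1,0,1)! = 1/4  (running 1/4)
  +(−1)^3/∏(3,0,1,0,1,2)! = -1/12  (running 1/6)
⟨..|..⟩ = √(36/7)·(1/6) = +0.377964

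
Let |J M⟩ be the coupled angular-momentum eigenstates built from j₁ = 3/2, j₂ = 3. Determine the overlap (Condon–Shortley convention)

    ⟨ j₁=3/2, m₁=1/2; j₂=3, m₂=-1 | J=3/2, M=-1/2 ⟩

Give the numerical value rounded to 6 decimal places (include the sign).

j₁+j₂−J=3  J+j₁−j₂=0  J−j₁+j₂=3  j₁+j₂+J+1=7
(j₁±m₁, j₂±m₂, J±M) = (2,1,2,4,1,2)
P² = 192/35
sum k=1..1:
  [1] −1/4 = -1/4
S = -1/4
C² = P²·S² = 12/35 ; C = -0.585540

-0.585540  (= −√(12/35))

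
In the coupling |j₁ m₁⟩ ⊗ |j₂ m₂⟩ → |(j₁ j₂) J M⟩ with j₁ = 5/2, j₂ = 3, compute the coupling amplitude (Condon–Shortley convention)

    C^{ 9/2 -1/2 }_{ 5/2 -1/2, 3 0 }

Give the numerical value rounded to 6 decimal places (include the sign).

j₁+j₂−J=1  J+j₁−j₂=4  J−j₁+j₂=5  j₁+j₂+J+1=11
(j₁±m₁, j₂±m₂, J±M) = (2,3,3,3,4,5)
P² = 69120/77
sum k=0..1:
  [0] +1/72 = 1/72
  [1] −1/48 = -1/48
S = -1/144
C² = P²·S² = 10/231 ; C = -0.208063

-0.208063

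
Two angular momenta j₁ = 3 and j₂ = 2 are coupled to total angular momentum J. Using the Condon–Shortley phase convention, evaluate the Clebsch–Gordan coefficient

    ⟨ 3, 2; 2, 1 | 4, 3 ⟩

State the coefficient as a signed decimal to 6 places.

triangle: 1!×5!×3!/10! = 720/3628800
(j±m)!: 5!×1!×3!×1!×7!×1! = 3628800
prefactor² = (2J+1)×Δ×N² = 6480
  k=0: +1/(0!×1!×1!×3!×4!×0!) = 1/144
  k=1: −1/(1!×0!×0!×2!×5!×1!) = -1/240
Σ = 1/360  ⇒  CG² = 6480×1/360² = 1/20
CG = +√(1/20) = +0.223607

+0.223607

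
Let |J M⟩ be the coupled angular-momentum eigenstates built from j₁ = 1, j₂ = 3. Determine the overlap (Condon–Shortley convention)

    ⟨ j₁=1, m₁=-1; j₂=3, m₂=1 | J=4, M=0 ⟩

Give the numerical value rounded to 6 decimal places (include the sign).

+√(3/14) ≈ +0.462910

√[9·0!2!6!/9! · 0!2!4!2!4!4!] = √(13824/7)
  +(−1)^0/∏(0,0,2,4,0,2)! = 1/96  (running 1/96)
⟨..|..⟩ = √(13824/7)·(1/96) = +0.462910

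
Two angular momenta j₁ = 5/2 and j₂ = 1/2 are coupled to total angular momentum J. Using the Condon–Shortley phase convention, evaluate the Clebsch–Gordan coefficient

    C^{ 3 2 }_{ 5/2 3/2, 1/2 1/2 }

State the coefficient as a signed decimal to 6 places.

+√(5/6) ≈ +0.912871

√[7·0!5!1!/7! · 4!1!1!0!5!1!] = √(480)
  +(−1)^0/∏(0,0,1,1,4,0)! = 1/24  (running 1/24)
⟨..|..⟩ = √(480)·(1/24) = +0.912871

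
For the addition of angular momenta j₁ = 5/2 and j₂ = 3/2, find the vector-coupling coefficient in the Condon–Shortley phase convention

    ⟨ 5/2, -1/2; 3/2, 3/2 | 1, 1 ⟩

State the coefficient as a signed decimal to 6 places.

j₁+j₂−J=3  J+j₁−j₂=2  J−j₁+j₂=0  j₁+j₂+J+1=6
(j₁±m₁, j₂±m₂, J±M) = (2,3,3,0,2,0)
P² = 36/5
sum k=3..3:
  [3] −1/12 = -1/12
S = -1/12
C² = P²·S² = 1/20 ; C = -0.223607

−√(1/20) = -0.223607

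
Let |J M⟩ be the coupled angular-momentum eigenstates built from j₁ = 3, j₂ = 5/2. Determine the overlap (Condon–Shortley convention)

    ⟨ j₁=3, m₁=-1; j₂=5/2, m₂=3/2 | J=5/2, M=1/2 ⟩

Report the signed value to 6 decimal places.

j₁+j₂−J=3  J+j₁−j₂=3  J−j₁+j₂=2  j₁+j₂+J+1=9
(j₁±m₁, j₂±m₂, J±M) = (2,4,4,1,3,2)
P² = 576/35
sum k=2..3:
  [2] +1/8 = 1/8
  [3] −1/12 = -1/12
S = 1/24
C² = P²·S² = 1/35 ; C = +0.169031

+0.169031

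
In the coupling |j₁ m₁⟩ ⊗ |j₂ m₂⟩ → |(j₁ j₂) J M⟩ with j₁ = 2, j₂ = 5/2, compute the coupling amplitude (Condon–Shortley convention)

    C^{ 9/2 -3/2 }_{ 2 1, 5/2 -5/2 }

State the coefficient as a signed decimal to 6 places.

j₁+j₂−J=0  J+j₁−j₂=4  J−j₁+j₂=5  j₁+j₂+J+1=10
(j₁±m₁, j₂±m₂, J±M) = (3,1,0,5,3,6)
P² = 172800/7
sum k=0..0:
  [0] +1/720 = 1/720
S = 1/720
C² = P²·S² = 1/21 ; C = +0.218218

+0.218218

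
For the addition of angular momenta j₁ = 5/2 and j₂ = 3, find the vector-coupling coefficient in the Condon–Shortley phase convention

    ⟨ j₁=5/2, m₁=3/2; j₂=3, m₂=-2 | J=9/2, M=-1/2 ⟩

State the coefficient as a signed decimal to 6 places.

√[10·1!4!5!/11! · 4!1!1!5!4!5!] = √(460800/77)
  +(−1)^0/∏(0,1,1,1,3,4)! = 1/144  (running 1/144)
  +(−1)^1/∏(1,0,0,0,4,5)! = -1/2880  (running 19/2880)
⟨..|..⟩ = √(460800/77)·(19/2880) = +0.510355

+√(361/1386) ≈ +0.510355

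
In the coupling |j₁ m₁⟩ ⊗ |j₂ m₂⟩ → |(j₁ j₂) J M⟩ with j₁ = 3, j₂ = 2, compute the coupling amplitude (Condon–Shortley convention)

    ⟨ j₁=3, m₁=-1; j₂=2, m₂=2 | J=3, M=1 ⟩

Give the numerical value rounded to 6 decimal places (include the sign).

triangle: 2!*4!*2!/9! = 96/362880
(j±m)!: 2!*4!*4!*0!*4!*2! = 55296
prefactor² = (2J+1)*Δ*N² = 512/5
  k=2: +1/(2!*0!*2!*2!*2!*0!) = 1/16
Σ = 1/16  ⇒  CG² = 512/5*1/16² = 2/5
CG = +√(2/5) = +0.632456

+0.632456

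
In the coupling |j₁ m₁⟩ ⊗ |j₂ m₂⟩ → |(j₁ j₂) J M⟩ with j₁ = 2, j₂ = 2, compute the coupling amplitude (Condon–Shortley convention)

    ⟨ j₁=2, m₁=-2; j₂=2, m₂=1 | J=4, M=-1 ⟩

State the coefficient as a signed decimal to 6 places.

√[9·0!4!4!/9! · 0!4!3!1!3!5!] = √(10368/7)
  +(−1)^0/∏(0,0,4,3,0,1)! = 1/144  (running 1/144)
⟨..|..⟩ = √(10368/7)·(1/144) = +0.267261

+√(1/14) ≈ +0.267261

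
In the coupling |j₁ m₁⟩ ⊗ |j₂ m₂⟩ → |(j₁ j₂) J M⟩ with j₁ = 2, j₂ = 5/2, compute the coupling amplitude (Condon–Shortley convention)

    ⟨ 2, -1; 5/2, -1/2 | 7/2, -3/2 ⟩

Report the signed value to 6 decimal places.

−√(2/21) ≈ -0.308607

triangle: 1!*3!*4!/9! = 144/362880
(j±m)!: 1!*3!*2!*3!*2!*5! = 17280
prefactor² = (2J+1)*Δ*N² = 384/7
  k=0: +1/(0!*1!*3!*2!*0!*2!) = 1/24
  k=1: −1/(1!*0!*2!*1!*1!*3!) = -1/12
Σ = -1/24  ⇒  CG² = 384/7*(-1/24)² = 2/21
CG = −√(2/21) = -0.308607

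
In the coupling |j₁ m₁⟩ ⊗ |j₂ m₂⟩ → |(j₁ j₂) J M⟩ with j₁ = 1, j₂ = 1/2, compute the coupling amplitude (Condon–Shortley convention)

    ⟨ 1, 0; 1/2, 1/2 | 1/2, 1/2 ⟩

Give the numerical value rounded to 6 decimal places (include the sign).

-0.577350  (= −√(1/3))

triangle: 1!·1!·0!/3! = 1/6
(j±m)!: 1!·1!·1!·0!·1!·0! = 1
prefactor² = (2J+1)·Δ·N² = 1/3
  k=1: −1/(1!·0!·0!·0!·1!·0!) = -1
Σ = -1  ⇒  CG² = 1/3·(-1)² = 1/3
CG = −√(1/3) = -0.577350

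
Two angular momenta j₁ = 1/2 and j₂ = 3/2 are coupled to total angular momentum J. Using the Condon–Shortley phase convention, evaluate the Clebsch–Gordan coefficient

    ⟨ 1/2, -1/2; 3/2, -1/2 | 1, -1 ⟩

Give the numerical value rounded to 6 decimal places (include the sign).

−√(1/4) = -0.500000

√[3·1!0!2!/4! · 0!1!1!2!0!2!] = √(1)
  +(−1)^1/∏(1,0,0,0,0,2)! = -1/2  (running -1/2)
⟨..|..⟩ = √(1)·(-1/2) = -0.500000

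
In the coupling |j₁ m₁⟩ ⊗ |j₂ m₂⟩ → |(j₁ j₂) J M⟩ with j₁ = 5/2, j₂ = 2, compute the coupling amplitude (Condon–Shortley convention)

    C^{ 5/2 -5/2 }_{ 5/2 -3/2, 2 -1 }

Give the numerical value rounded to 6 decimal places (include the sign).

triangle: 2!*3!*2!/8! = 24/40320
(j±m)!: 1!*4!*1!*3!*0!*5! = 17280
prefactor² = (2J+1)*Δ*N² = 432/7
  k=1: −1/(1!*1!*3!*0!*0!*2!) = -1/12
Σ = -1/12  ⇒  CG² = 432/7*(-1/12)² = 3/7
CG = −√(3/7) = -0.654654

-0.654654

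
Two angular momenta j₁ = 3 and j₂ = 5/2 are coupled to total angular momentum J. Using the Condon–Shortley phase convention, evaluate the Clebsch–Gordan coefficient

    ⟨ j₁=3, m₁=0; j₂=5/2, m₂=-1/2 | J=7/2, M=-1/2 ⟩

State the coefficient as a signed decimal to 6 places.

-0.436436  (= −√(4/21))

√[8·2!4!3!/10! · 3!3!2!3!3!4!] = √(6912/175)
  +(−1)^0/∏(0,2,3,2,1,1)! = 1/24  (running 1/24)
  +(−1)^1/∏(1,1,2,1,2,2)! = -1/8  (running -1/12)
  +(−1)^2/∏(2,0,1,0,3,3)! = 1/72  (running -5/72)
⟨..|..⟩ = √(6912/175)·(-5/72) = -0.436436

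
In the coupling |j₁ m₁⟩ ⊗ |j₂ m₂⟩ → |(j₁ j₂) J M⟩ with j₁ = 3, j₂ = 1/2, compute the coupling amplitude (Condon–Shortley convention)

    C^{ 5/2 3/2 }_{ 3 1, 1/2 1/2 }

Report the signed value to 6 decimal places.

−√(2/7) = -0.534522

triangle: 1!*5!*0!/7! = 120/5040
(j±m)!: 4!*2!*1!*0!*4!*1! = 1152
prefactor² = (2J+1)*Δ*N² = 1152/7
  k=1: −1/(1!*0!*1!*0!*4!*0!) = -1/24
Σ = -1/24  ⇒  CG² = 1152/7*(-1/24)² = 2/7
CG = −√(2/7) = -0.534522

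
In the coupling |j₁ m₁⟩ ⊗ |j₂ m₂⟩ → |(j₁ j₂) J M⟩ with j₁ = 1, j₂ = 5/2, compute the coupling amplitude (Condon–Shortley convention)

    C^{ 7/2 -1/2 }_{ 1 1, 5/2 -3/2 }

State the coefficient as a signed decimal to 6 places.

√[8·0!2!5!/8! · 2!0!1!4!3!4!] = √(2304/7)
  +(−1)^0/∏(0,0,0,1,2,4)! = 1/48  (running 1/48)
⟨..|..⟩ = √(2304/7)·(1/48) = +0.377964

+0.377964  (= +√(1/7))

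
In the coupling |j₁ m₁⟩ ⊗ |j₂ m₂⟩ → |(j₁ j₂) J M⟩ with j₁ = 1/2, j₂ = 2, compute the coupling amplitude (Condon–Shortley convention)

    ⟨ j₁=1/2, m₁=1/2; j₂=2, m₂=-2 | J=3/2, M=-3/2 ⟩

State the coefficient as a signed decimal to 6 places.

+√(4/5) = +0.894427

triangle: 1!*0!*3!/5! = 6/120
(j±m)!: 1!*0!*0!*4!*0!*3! = 144
prefactor² = (2J+1)*Δ*N² = 144/5
  k=0: +1/(0!*1!*0!*0!*0!*3!) = 1/6
Σ = 1/6  ⇒  CG² = 144/5*1/6² = 4/5
CG = +√(4/5) = +0.894427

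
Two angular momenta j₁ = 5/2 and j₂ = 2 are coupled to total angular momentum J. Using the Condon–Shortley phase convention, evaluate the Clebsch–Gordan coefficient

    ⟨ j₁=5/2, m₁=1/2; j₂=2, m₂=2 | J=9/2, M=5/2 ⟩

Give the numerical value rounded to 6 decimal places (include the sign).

j₁+j₂−J=0  J+j₁−j₂=5  J−j₁+j₂=4  j₁+j₂+J+1=10
(j₁±m₁, j₂±m₂, J±M) = (3,2,4,0,7,2)
P² = 23040
sum k=0..0:
  [0] +1/288 = 1/288
S = 1/288
C² = P²·S² = 5/18 ; C = +0.527046

+0.527046  (= +√(5/18))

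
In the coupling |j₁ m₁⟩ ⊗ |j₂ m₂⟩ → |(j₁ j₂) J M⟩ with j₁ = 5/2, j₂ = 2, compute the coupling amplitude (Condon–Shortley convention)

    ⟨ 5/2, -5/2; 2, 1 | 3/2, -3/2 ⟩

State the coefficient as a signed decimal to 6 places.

j₁+j₂−J=3  J+j₁−j₂=2  J−j₁+j₂=1  j₁+j₂+J+1=7
(j₁±m₁, j₂±m₂, J±M) = (0,5,3,1,0,3)
P² = 288/7
sum k=3..3:
  [3] −1/12 = -1/12
S = -1/12
C² = P²·S² = 2/7 ; C = -0.534522

-0.534522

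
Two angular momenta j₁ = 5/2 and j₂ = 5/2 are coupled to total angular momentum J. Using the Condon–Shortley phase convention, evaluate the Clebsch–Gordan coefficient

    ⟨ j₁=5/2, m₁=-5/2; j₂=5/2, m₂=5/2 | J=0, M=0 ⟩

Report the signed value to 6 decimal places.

triangle: 5!·0!·0!/6! = 120/720
(j±m)!: 0!·5!·5!·0!·0!·0! = 14400
prefactor² = (2J+1)·Δ·N² = 2400
  k=5: −1/(5!·0!·0!·0!·0!·0!) = -1/120
Σ = -1/120  ⇒  CG² = 2400·(-1/120)² = 1/6
CG = −√(1/6) = -0.408248

−√(1/6) ≈ -0.408248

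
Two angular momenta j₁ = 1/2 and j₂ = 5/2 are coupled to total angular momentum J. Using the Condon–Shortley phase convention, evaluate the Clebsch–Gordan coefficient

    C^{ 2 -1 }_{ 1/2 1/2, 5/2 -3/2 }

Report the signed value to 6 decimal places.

j₁+j₂−J=1  J+j₁−j₂=0  J−j₁+j₂=4  j₁+j₂+J+1=6
(j₁±m₁, j₂±m₂, J±M) = (1,0,1,4,1,3)
P² = 24
sum k=0..0:
  [0] +1/6 = 1/6
S = 1/6
C² = P²·S² = 2/3 ; C = +0.816497

+√(2/3) ≈ +0.816497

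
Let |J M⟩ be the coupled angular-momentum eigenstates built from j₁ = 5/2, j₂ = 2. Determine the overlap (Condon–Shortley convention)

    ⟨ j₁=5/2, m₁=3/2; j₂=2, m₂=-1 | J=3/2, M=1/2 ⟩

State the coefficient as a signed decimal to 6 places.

-0.138013  (= −√(2/105))

triangle: 3!×2!×1!/7! = 12/5040
(j±m)!: 4!×1!×1!×3!×2!×1! = 288
prefactor² = (2J+1)×Δ×N² = 96/35
  k=0: +1/(0!×3!×1!×1!×1!×0!) = 1/6
  k=1: −1/(1!×2!×0!×0!×2!×1!) = -1/4
Σ = -1/12  ⇒  CG² = 96/35×(-1/12)² = 2/105
CG = −√(2/105) = -0.138013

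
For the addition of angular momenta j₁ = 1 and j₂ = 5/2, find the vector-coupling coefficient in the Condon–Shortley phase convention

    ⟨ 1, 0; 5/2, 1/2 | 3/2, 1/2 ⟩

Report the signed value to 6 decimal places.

√[4·2!0!3!/6! · 1!1!3!2!2!1!] = √(8/5)
  +(−1)^1/∏(1,1,0,2,0,1)! = -1/2  (running -1/2)
⟨..|..⟩ = √(8/5)·(-1/2) = -0.632456

-0.632456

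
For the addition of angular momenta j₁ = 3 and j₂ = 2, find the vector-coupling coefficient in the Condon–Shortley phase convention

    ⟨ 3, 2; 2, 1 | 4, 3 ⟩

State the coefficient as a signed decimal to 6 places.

+√(1/20) = +0.223607

triangle: 1!*5!*3!/10! = 720/3628800
(j±m)!: 5!*1!*3!*1!*7!*1! = 3628800
prefactor² = (2J+1)*Δ*N² = 6480
  k=0: +1/(0!*1!*1!*3!*4!*0!) = 1/144
  k=1: −1/(1!*0!*0!*2!*5!*1!) = -1/240
Σ = 1/360  ⇒  CG² = 6480*1/360² = 1/20
CG = +√(1/20) = +0.223607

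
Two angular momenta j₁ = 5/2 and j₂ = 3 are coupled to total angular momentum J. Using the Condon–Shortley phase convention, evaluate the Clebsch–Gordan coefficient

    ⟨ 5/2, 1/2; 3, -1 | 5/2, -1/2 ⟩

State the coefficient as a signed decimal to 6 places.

−√(8/35) = -0.478091

triangle: 3!×2!×3!/9! = 72/362880
(j±m)!: 3!×2!×2!×4!×2!×3! = 6912
prefactor² = (2J+1)×Δ×N² = 288/35
  k=0: +1/(0!×3!×2!×2!×0!×1!) = 1/24
  k=1: −1/(1!×2!×1!×1!×1!×2!) = -1/4
  k=2: +1/(2!×1!×0!×0!×2!×3!) = 1/24
Σ = -1/6  ⇒  CG² = 288/35×(-1/6)² = 8/35
CG = −√(8/35) = -0.478091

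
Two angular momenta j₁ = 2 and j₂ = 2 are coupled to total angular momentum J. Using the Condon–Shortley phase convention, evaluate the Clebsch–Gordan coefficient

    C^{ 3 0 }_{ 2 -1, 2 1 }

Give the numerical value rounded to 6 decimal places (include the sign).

triangle: 1!×3!×3!/8! = 36/40320
(j±m)!: 1!×3!×3!×1!×3!×3! = 1296
prefactor² = (2J+1)×Δ×N² = 81/10
  k=0: +1/(0!×1!×3!×3!×0!×0!) = 1/36
  k=1: −1/(1!×0!×2!×2!×1!×1!) = -1/4
Σ = -2/9  ⇒  CG² = 81/10×(-2/9)² = 2/5
CG = −√(2/5) = -0.632456

−√(2/5) = -0.632456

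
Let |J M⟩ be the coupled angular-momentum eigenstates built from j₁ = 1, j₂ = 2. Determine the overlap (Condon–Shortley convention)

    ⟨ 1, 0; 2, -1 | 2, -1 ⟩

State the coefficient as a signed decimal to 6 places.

j₁+j₂−J=1  J+j₁−j₂=1  J−j₁+j₂=3  j₁+j₂+J+1=6
(j₁±m₁, j₂±m₂, J±M) = (1,1,1,3,1,3)
P² = 3/2
sum k=0..1:
  [0] +1/2 = 1/2
  [1] −1/6 = -1/6
S = 1/3
C² = P²·S² = 1/6 ; C = +0.408248

+0.408248  (= +√(1/6))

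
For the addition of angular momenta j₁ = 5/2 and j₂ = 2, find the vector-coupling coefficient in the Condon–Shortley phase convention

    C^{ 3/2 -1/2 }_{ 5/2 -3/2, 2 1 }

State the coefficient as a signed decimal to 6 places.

+√(2/105) ≈ +0.138013

j₁+j₂−J=3  J+j₁−j₂=2  J−j₁+j₂=1  j₁+j₂+J+1=7
(j₁±m₁, j₂±m₂, J±M) = (1,4,3,1,1,2)
P² = 96/35
sum k=2..3:
  [2] +1/4 = 1/4
  [3] −1/6 = -1/6
S = 1/12
C² = P²·S² = 2/105 ; C = +0.138013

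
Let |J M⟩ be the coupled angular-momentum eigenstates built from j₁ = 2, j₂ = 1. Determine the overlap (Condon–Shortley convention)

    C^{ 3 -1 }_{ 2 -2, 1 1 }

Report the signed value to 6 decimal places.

+0.258199  (= +√(1/15))

triangle: 0!·4!·2!/7! = 48/5040
(j±m)!: 0!·4!·2!·0!·2!·4! = 2304
prefactor² = (2J+1)·Δ·N² = 768/5
  k=0: +1/(0!·0!·4!·2!·0!·0!) = 1/48
Σ = 1/48  ⇒  CG² = 768/5·1/48² = 1/15
CG = +√(1/15) = +0.258199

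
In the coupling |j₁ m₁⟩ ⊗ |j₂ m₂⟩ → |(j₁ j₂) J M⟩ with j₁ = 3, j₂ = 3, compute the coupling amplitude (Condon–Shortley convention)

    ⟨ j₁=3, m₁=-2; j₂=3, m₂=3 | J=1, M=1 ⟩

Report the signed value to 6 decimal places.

-0.327327  (= −√(3/28))

√[3·5!1!1!/8! · 1!5!6!0!2!0!] = √(10800/7)
  +(−1)^5/∏(5,0,0,1,1,0)! = -1/120  (running -1/120)
⟨..|..⟩ = √(10800/7)·(-1/120) = -0.327327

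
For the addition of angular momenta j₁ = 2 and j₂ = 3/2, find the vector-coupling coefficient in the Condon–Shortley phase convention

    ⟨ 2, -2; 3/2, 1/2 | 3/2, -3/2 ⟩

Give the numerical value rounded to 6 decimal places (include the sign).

+√(2/5) = +0.632456

triangle: 2!×2!×1!/6! = 4/720
(j±m)!: 0!×4!×2!×1!×0!×3! = 288
prefactor² = (2J+1)×Δ×N² = 32/5
  k=2: +1/(2!×0!×2!×0!×0!×1!) = 1/4
Σ = 1/4  ⇒  CG² = 32/5×1/4² = 2/5
CG = +√(2/5) = +0.632456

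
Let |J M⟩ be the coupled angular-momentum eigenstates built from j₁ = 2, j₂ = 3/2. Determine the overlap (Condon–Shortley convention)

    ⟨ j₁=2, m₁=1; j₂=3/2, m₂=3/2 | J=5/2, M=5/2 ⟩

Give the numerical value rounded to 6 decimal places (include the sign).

j₁+j₂−J=1  J+j₁−j₂=3  J−j₁+j₂=2  j₁+j₂+J+1=7
(j₁±m₁, j₂±m₂, J±M) = (3,1,3,0,5,0)
P² = 432/7
sum k=1..1:
  [1] −1/12 = -1/12
S = -1/12
C² = P²·S² = 3/7 ; C = -0.654654

−√(3/7) = -0.654654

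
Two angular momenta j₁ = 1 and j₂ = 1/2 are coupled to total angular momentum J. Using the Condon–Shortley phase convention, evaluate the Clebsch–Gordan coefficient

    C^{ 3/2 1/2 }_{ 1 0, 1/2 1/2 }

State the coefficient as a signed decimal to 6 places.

+√(2/3) ≈ +0.816497

j₁+j₂−J=0  J+j₁−j₂=2  J−j₁+j₂=1  j₁+j₂+J+1=4
(j₁±m₁, j₂±m₂, J±M) = (1,1,1,0,2,1)
P² = 2/3
sum k=0..0:
  [0] +1/1 = 1
S = 1
C² = P²·S² = 2/3 ; C = +0.816497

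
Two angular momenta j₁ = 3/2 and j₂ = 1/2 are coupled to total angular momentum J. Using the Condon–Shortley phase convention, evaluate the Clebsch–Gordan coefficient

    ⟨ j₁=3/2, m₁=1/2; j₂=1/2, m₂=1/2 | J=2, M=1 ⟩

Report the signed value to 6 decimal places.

+0.866025

triangle: 0!*3!*1!/5! = 6/120
(j±m)!: 2!*1!*1!*0!*3!*1! = 12
prefactor² = (2J+1)*Δ*N² = 3
  k=0: +1/(0!*0!*1!*1!*2!*0!) = 1/2
Σ = 1/2  ⇒  CG² = 3*1/2² = 3/4
CG = +√(3/4) = +0.866025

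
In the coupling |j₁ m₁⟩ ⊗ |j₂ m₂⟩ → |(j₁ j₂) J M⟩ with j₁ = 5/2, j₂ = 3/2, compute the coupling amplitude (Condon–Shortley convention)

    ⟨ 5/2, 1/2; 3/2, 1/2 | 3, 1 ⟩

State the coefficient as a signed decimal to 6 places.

−√(1/60) ≈ -0.129099

√[7·1!4!2!/8! · 3!2!2!1!4!2!] = √(48/5)
  +(−1)^0/∏(0,1,2,2,2,0)! = 1/8  (running 1/8)
  +(−1)^1/∏(1,0,1,1,3,1)! = -1/6  (running -1/24)
⟨..|..⟩ = √(48/5)·(-1/24) = -0.129099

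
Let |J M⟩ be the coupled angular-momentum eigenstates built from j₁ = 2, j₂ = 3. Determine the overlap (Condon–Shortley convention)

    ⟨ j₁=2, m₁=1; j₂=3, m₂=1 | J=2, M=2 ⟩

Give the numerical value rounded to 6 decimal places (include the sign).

triangle: 3!*1!*3!/8! = 36/40320
(j±m)!: 3!*1!*4!*2!*4!*0! = 6912
prefactor² = (2J+1)*Δ*N² = 216/7
  k=1: −1/(1!*2!*0!*3!*1!*0!) = -1/12
Σ = -1/12  ⇒  CG² = 216/7*(-1/12)² = 3/14
CG = −√(3/14) = -0.462910

-0.462910  (= −√(3/14))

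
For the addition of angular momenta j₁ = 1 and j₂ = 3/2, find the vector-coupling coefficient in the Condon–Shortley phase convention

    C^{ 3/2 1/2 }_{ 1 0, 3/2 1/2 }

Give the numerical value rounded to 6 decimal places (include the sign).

√[4·1!1!2!/5! · 1!1!2!1!2!1!] = √(4/15)
  +(−1)^0/∏(0,1,1,2,0,0)! = 1/2  (running 1/2)
  +(−1)^1/∏(1,0,0,1,1,1)! = -1  (running -1/2)
⟨..|..⟩ = √(4/15)·(-1/2) = -0.258199

-0.258199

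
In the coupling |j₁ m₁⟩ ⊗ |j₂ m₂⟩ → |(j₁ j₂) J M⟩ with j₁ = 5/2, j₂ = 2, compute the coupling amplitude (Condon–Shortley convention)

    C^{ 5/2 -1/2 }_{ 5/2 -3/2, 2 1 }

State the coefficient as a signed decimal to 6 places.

+√(6/35) ≈ +0.414039

triangle: 2!*3!*2!/8! = 24/40320
(j±m)!: 1!*4!*3!*1!*2!*3! = 1728
prefactor² = (2J+1)*Δ*N² = 216/35
  k=1: −1/(1!*1!*3!*2!*0!*0!) = -1/12
  k=2: +1/(2!*0!*2!*1!*1!*1!) = 1/4
Σ = 1/6  ⇒  CG² = 216/35*1/6² = 6/35
CG = +√(6/35) = +0.414039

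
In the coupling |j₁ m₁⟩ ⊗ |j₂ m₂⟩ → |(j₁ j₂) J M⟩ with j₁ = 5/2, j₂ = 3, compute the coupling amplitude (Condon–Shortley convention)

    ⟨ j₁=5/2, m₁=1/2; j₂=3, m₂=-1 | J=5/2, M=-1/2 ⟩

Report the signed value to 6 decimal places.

j₁+j₂−J=3  J+j₁−j₂=2  J−j₁+j₂=3  j₁+j₂+J+1=9
(j₁±m₁, j₂±m₂, J±M) = (3,2,2,4,2,3)
P² = 288/35
sum k=0..2:
  [0] +1/24 = 1/24
  [1] −1/4 = -1/4
  [2] +1/24 = 1/24
S = -1/6
C² = P²·S² = 8/35 ; C = -0.478091

−√(8/35) = -0.478091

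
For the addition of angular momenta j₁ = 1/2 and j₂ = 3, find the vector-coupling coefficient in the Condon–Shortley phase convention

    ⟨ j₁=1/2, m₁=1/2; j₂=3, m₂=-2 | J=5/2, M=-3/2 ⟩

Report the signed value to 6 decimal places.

triangle: 1!*0!*5!/7! = 120/5040
(j±m)!: 1!*0!*1!*5!*1!*4! = 2880
prefactor² = (2J+1)*Δ*N² = 2880/7
  k=0: +1/(0!*1!*0!*1!*0!*4!) = 1/24
Σ = 1/24  ⇒  CG² = 2880/7*1/24² = 5/7
CG = +√(5/7) = +0.845154

+0.845154  (= +√(5/7))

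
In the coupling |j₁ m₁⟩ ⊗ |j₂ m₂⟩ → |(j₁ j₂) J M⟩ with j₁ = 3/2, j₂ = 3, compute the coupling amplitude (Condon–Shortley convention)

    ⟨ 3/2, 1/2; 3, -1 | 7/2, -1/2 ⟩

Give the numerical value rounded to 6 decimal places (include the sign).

j₁+j₂−J=1  J+j₁−j₂=2  J−j₁+j₂=5  j₁+j₂+J+1=9
(j₁±m₁, j₂±m₂, J±M) = (2,1,2,4,3,4)
P² = 512/7
sum k=0..1:
  [0] +1/12 = 1/12
  [1] −1/48 = -1/48
S = 1/16
C² = P²·S² = 2/7 ; C = +0.534522

+√(2/7) = +0.534522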